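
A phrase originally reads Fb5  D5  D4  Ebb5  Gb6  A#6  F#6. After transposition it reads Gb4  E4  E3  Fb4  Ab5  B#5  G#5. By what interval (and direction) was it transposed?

down a minor seventh

Take the first pair: Fb5 → Gb4. F to G spans 7 letter names, so the interval is some kind of seventh.
Gb4 to Fb5 is 10 semitones, which makes it a minor seventh; the second version is lower, so the direction is down.
Checking another pair — F#6 → G#5 — gives the same interval.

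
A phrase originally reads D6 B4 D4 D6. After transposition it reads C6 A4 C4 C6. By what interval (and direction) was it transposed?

down a major second

Take the first pair: D6 → C6. D to C spans 2 letter names, so the interval is some kind of second.
C6 to D6 is 2 semitones, which makes it a major second; the second version is lower, so the direction is down.
Checking another pair — D6 → C6 — gives the same interval.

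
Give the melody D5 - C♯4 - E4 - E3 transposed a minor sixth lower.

D5: a sixth down reaches F, and 8 semitones makes it F#4.
C#4 down a minor sixth is E#3.
E4 down a minor sixth is G#3.
E3 down a minor sixth is G#2.

F#4 E#3 G#3 G#2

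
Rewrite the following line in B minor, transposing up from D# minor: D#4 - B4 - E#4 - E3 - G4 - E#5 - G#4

From D# up to B is a minor sixth; apply that to each pitch.
D#4 -> B4
B4 -> G5
E#4 -> C#5
E3 -> C4
G4 -> Eb5
E#5 -> C#6
G#4 -> E5

B4 G5 C#5 C4 Eb5 C#6 E5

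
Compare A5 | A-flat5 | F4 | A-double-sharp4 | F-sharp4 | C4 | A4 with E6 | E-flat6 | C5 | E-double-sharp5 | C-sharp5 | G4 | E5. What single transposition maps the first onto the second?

up a perfect fifth

Take the first pair: A5 → E6. A to E spans 5 letter names, so the interval is some kind of fifth.
A5 to E6 is 7 semitones, which makes it a perfect fifth; the second version is higher, so the direction is up.
Checking another pair — A4 → E5 — gives the same interval.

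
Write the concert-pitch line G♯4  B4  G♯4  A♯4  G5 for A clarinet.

B4 D5 B4 C#5 Bb5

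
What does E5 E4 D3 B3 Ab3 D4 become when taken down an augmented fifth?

E5 → Ab4
E4 → Ab3
D3 → Gb2
B3 → Eb3
Ab3 → Dbb3
D4 → Gb3

Ab4 Ab3 Gb2 Eb3 Dbb3 Gb3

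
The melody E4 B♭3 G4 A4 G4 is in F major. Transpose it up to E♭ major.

From F up to E♭ is a minor seventh; apply that to each pitch.
E4 → D5
Bb3 → Ab4
G4 → F5
A4 → G5
G4 → F5

D5 Ab4 F5 G5 F5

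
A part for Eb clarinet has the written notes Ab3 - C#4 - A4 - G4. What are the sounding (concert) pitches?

Cb4 E4 C5 Bb4

The Eb clarinet sounds a minor third above written, so transpose each written note up a minor third.
Ab3 to Cb4
C#4 to E4
A4 to C5
G4 to Bb4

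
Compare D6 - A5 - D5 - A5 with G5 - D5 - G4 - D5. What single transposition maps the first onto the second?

From D6 to G5 is 5 letter names — a fifth of some quality.
G5 to D6 is 7 semitones, which makes it a perfect fifth; the second version is lower, so the direction is down.
Checking another pair — A5 → D5 — gives the same interval.

down a perfect fifth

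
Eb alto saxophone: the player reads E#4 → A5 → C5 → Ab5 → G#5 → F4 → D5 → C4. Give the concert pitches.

G#3 C5 Eb4 Cb5 B4 Ab3 F4 Eb3

The Eb alto saxophone sounds a major sixth below written, so transpose each written note down a major sixth.
E#4 becomes G#3
A5 becomes C5
C5 becomes Eb4
Ab5 becomes Cb5
G#5 becomes B4
F4 becomes Ab3
D5 becomes F4
C4 becomes Eb3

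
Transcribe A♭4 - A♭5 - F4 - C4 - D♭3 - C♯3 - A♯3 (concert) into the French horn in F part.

Eb5 Eb6 C5 G4 Ab3 G#3 E#4

Written C4 sounds as F3 on the French horn in F, so concert pitches are written a perfect fifth up.
Ab4 -> Eb5
Ab5 -> Eb6
F4 -> C5
C4 -> G4
Db3 -> Ab3
C#3 -> G#3
A#3 -> E#4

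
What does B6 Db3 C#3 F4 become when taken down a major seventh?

C6 Ebb2 D2 Gb3

B6 gives C6
Db3 gives Ebb2
C#3 gives D2
F4 gives Gb3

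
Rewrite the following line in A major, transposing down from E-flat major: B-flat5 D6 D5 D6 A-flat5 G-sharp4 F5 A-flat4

E-flat major to A major down is a diminished fifth, so every note moves down by that interval.
Bb5 → E5
D6 → G#5
D5 → G#4
D6 → G#5
Ab5 → D5
G#4 → C##4
F5 → B4
Ab4 → D4

E5 G#5 G#4 G#5 D5 C##4 B4 D4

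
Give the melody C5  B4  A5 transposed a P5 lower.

F4 E4 D5

C5 down a perfect fifth is F4.
A perfect fifth down from B4 gives E4.
A5: a fifth down reaches D, and 7 semitones makes it D5.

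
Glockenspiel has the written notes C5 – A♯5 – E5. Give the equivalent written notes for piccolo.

C6 A#6 E6

First find concert pitch: the glockenspiel sounds a perfect fifteenth above written, so C5 A♯5 E5 sounds C7 A#7 E7.
Then write for piccolo: it sounds a perfect octave above written, so the part must be a perfect octave below concert.
C7 → C6
A#7 → A#6
E7 → E6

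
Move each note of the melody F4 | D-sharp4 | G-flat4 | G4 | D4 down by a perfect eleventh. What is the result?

C3 A#2 Db3 D3 A2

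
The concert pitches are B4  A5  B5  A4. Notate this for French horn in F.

The French horn in F sounds a perfect fifth below written, so the written part must be a perfect fifth above concert — transpose each note up.
B4 → F#5
A5 → E6
B5 → F#6
A4 → E5

F#5 E6 F#6 E5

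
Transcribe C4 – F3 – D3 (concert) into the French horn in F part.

G4 C4 A3

Written C4 sounds as F3 on the French horn in F, so concert pitches are written a perfect fifth up.
C4 gives G4
F3 gives C4
D3 gives A3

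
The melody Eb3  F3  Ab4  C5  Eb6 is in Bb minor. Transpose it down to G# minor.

C#3 D#3 F#4 A#4 C#6

Bb minor to G# minor down is a diminished third, so every note moves down by that interval.
Eb3 -> C#3
F3 -> D#3
Ab4 -> F#4
C5 -> A#4
Eb6 -> C#6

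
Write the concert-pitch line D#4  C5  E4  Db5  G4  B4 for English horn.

The English horn sounds a perfect fifth below written, so the written part must be a perfect fifth above concert — transpose each note up.
D#4 gives A#4
C5 gives G5
E4 gives B4
Db5 gives Ab5
G4 gives D5
B4 gives F#5

A#4 G5 B4 Ab5 D5 F#5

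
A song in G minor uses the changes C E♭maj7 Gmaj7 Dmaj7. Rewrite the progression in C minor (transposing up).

F Abmaj7 Cmaj7 Gmaj7

G minor up to C minor is a perfect fourth; each chord root moves by that interval while the quality stays the same.
C: root C up a perfect fourth → F, giving F.
E♭maj7: root E♭ up a perfect fourth → Ab, giving Abmaj7.
Gmaj7: root G up a perfect fourth → C, giving Cmaj7.
Dmaj7: root D up a perfect fourth → G, giving Gmaj7.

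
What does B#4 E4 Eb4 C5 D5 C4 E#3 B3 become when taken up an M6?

B#4 becomes G##5
E4 becomes C#5
Eb4 becomes C5
C5 becomes A5
D5 becomes B5
C4 becomes A4
E#3 becomes C##4
B3 becomes G#4

G##5 C#5 C5 A5 B5 A4 C##4 G#4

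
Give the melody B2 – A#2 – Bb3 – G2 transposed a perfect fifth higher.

F#3 E#3 F4 D3

B2: a fifth up reaches F, and 7 semitones makes it F#3.
A perfect fifth up from A#2 gives E#3.
Bb3: a fifth up reaches F, and 7 semitones makes it F4.
A perfect fifth up from G2 gives D3.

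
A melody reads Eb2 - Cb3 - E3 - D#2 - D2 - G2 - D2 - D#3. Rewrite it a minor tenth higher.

Gb3 Ebb4 G4 F#3 F3 Bb3 F3 F#4

Eb2 -> Gb3
Cb3 -> Ebb4
E3 -> G4
D#2 -> F#3
D2 -> F3
G2 -> Bb3
D2 -> F3
D#3 -> F#4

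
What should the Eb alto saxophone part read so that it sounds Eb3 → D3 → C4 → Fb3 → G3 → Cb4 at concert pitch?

Written C4 sounds as Eb3 on the Eb alto saxophone, so concert pitches are written a major sixth up.
Eb3 -> C4
D3 -> B3
C4 -> A4
Fb3 -> Db4
G3 -> E4
Cb4 -> Ab4

C4 B3 A4 Db4 E4 Ab4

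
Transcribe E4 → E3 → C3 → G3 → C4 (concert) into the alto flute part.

Written C4 sounds as G3 on the alto flute, so concert pitches are written a perfect fourth up.
E4 -> A4
E3 -> A3
C3 -> F3
G3 -> C4
C4 -> F4

A4 A3 F3 C4 F4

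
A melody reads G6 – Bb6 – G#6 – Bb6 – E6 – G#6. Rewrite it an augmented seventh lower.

An augmented seventh down from G6 gives Abb5.
An augmented seventh down from Bb6 gives Cbb6.
An augmented seventh down from G#6 gives Ab5.
Bb6 down an augmented seventh is Cbb6.
E6 down an augmented seventh is Fb5.
An augmented seventh down from G#6 gives Ab5.

Abb5 Cbb6 Ab5 Cbb6 Fb5 Ab5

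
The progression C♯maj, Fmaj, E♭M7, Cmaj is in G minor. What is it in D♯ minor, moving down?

G minor down to D♯ minor is a diminished fourth; each chord root moves by that interval while the quality stays the same.
C♯maj: root C♯ down a diminished fourth → G##, giving G##maj.
Fmaj: root F down a diminished fourth → C#, giving C#maj.
E♭M7: root E♭ down a diminished fourth → B, giving BM7.
Cmaj: root C down a diminished fourth → G#, giving G#maj.

G##maj C#maj BM7 G#maj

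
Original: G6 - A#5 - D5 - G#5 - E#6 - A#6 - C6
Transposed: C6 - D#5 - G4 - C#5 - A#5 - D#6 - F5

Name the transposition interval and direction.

down a perfect fifth

From G6 to C6 is 5 letter names — a fifth of some quality.
C6 to G6 is 7 semitones, which makes it a perfect fifth; the second version is lower, so the direction is down.
Checking another pair — C6 → F5 — gives the same interval.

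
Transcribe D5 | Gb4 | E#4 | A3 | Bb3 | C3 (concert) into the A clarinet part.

F5 Bbb4 G#4 C4 Db4 Eb3

Written C4 sounds as A3 on the A clarinet, so concert pitches are written a minor third up.
D5 to F5
Gb4 to Bbb4
E#4 to G#4
A3 to C4
Bb3 to Db4
C3 to Eb3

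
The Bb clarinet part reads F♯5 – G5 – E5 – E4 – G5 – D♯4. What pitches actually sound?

E5 F5 D5 D4 F5 C#4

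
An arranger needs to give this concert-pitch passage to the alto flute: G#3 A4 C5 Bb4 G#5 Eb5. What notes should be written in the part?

Written C4 sounds as G3 on the alto flute, so concert pitches are written a perfect fourth up.
G#3 -> C#4
A4 -> D5
C5 -> F5
Bb4 -> Eb5
G#5 -> C#6
Eb5 -> Ab5

C#4 D5 F5 Eb5 C#6 Ab5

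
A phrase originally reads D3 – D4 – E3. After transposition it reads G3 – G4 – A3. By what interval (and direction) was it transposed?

up a perfect fourth

From D3 to G3 is 4 letter names — a fourth of some quality.
D3 to G3 is 5 semitones, which makes it a perfect fourth; the second version is higher, so the direction is up.
Checking another pair — E3 → A3 — gives the same interval.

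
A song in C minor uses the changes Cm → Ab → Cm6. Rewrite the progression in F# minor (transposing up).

F#m D F#m6

C minor up to F# minor is an augmented fourth; each chord root moves by that interval while the quality stays the same.
Cm: root C up an augmented fourth → F#, giving F#m.
Ab: root Ab up an augmented fourth → D, giving D.
Cm6: root C up an augmented fourth → F#, giving F#m6.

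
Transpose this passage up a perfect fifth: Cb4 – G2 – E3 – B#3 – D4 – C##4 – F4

Gb4 D3 B3 F##4 A4 G##4 C5

Cb4 up a perfect fifth is Gb4.
G2 up a perfect fifth is D3.
E3 up a perfect fifth is B3.
A perfect fifth up from B#3 gives F##4.
D4 up a perfect fifth is A4.
C##4 up a perfect fifth is G##4.
F4: a fifth up reaches C, and 7 semitones makes it C5.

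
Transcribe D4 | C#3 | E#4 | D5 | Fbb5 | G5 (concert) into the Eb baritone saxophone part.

B5 A#4 C##6 B6 Dbb7 E7

The Eb baritone saxophone sounds a major thirteenth below written, so the written part must be a major thirteenth above concert — transpose each note up.
D4 -> B5
C#3 -> A#4
E#4 -> C##6
D5 -> B6
Fbb5 -> Dbb7
G5 -> E7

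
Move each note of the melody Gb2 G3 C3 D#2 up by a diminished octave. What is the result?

Gbb3 Gb4 Cb4 D3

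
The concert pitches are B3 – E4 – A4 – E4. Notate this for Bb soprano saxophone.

C#4 F#4 B4 F#4

Written C4 sounds as Bb3 on the Bb soprano saxophone, so concert pitches are written a major second up.
B3 -> C#4
E4 -> F#4
A4 -> B4
E4 -> F#4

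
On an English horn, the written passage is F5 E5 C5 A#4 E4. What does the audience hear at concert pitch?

Bb4 A4 F4 D#4 A3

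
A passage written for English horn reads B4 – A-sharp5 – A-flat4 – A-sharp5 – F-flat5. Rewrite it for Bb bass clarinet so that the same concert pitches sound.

First find concert pitch: the English horn sounds a perfect fifth below written, so B4 A-sharp5 A-flat4 A-sharp5 F-flat5 sounds E4 D#5 Db4 D#5 Bbb4.
Then write for Bb bass clarinet: it sounds a major ninth below written, so the part must be a major ninth above concert.
E4 → F#5
D#5 → E#6
Db4 → Eb5
D#5 → E#6
Bbb4 → Cb6

F#5 E#6 Eb5 E#6 Cb6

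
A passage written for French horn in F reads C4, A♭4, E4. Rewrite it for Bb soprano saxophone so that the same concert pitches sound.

G3 Eb4 B3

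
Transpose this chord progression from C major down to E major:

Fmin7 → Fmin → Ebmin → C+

C major down to E major is a minor sixth; each chord root moves by that interval while the quality stays the same.
Fmin7: root F down a minor sixth → A, giving Amin7.
Fmin: root F down a minor sixth → A, giving Amin.
Ebmin: root Eb down a minor sixth → G, giving Gmin.
C+: root C down a minor sixth → E, giving E+.

Amin7 Amin Gmin E+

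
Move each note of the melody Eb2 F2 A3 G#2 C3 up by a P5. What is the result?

Bb2 C3 E4 D#3 G3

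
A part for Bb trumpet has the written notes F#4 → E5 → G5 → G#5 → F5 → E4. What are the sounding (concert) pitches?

E4 D5 F5 F#5 Eb5 D4

The Bb trumpet sounds a major second below written, so transpose each written note down a major second.
F#4 to E4
E5 to D5
G5 to F5
G#5 to F#5
F5 to Eb5
E4 to D4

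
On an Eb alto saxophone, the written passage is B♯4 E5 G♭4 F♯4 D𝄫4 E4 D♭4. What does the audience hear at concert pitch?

The Eb alto saxophone sounds a major sixth below written, so transpose each written note down a major sixth.
B#4 gives D#4
E5 gives G4
Gb4 gives Bbb3
F#4 gives A3
Dbb4 gives Fbb3
E4 gives G3
Db4 gives Fb3

D#4 G4 Bbb3 A3 Fbb3 G3 Fb3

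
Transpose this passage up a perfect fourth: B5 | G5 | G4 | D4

B5 up a perfect fourth is E6.
A perfect fourth up from G5 gives C6.
A perfect fourth up from G4 gives C5.
D4 up a perfect fourth is G4.

E6 C6 C5 G4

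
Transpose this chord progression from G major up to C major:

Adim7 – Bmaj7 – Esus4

G major up to C major is a perfect fourth; each chord root moves by that interval while the quality stays the same.
Adim7: root A up a perfect fourth → D, giving Ddim7.
Bmaj7: root B up a perfect fourth → E, giving Emaj7.
Esus4: root E up a perfect fourth → A, giving Asus4.

Ddim7 Emaj7 Asus4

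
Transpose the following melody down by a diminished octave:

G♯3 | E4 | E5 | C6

G##2 E#3 E#4 C#5

G#3 gives G##2
E4 gives E#3
E5 gives E#4
C6 gives C#5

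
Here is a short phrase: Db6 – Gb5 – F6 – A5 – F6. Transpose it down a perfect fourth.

Ab5 Db5 C6 E5 C6

Db6 -> Ab5
Gb5 -> Db5
F6 -> C6
A5 -> E5
F6 -> C6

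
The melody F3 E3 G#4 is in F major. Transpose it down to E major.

F major to E major down is a minor second, so every note moves down by that interval.
F3 gives E3
E3 gives D#3
G#4 gives F##4

E3 D#3 F##4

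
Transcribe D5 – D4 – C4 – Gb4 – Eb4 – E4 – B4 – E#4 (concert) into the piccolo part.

D4 D3 C3 Gb3 Eb3 E3 B3 E#3

The piccolo sounds a perfect octave above written, so the written part must be a perfect octave below concert — transpose each note down.
D5 to D4
D4 to D3
C4 to C3
Gb4 to Gb3
Eb4 to Eb3
E4 to E3
B4 to B3
E#4 to E#3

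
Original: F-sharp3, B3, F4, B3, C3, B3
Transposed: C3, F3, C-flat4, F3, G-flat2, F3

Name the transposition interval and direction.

down an augmented fourth

Take the first pair: F#3 → C3. F to C spans 4 letter names, so the interval is some kind of fourth.
C3 to F#3 is 6 semitones, which makes it an augmented fourth; the second version is lower, so the direction is down.
Checking another pair — B3 → F3 — gives the same interval.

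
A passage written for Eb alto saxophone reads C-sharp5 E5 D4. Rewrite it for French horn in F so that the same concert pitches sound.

B4 D5 C4

First find concert pitch: the Eb alto saxophone sounds a major sixth below written, so C-sharp5 E5 D4 sounds E4 G4 F3.
Then write for French horn in F: it sounds a perfect fifth below written, so the part must be a perfect fifth above concert.
E4 → B4
G4 → D5
F3 → C4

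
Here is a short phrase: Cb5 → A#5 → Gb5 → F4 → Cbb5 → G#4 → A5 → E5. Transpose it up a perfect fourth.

Cb5 -> Fb5
A#5 -> D#6
Gb5 -> Cb6
F4 -> Bb4
Cbb5 -> Fbb5
G#4 -> C#5
A5 -> D6
E5 -> A5

Fb5 D#6 Cb6 Bb4 Fbb5 C#5 D6 A5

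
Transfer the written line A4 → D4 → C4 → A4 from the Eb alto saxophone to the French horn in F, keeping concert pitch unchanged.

G4 C4 Bb3 G4

First find concert pitch: the Eb alto saxophone sounds a major sixth below written, so A4 D4 C4 A4 sounds C4 F3 Eb3 C4.
Then write for French horn in F: it sounds a perfect fifth below written, so the part must be a perfect fifth above concert.
C4 → G4
F3 → C4
Eb3 → Bb3
C4 → G4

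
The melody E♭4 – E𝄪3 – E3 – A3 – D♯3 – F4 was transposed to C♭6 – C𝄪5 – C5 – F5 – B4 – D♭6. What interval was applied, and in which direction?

up a minor thirteenth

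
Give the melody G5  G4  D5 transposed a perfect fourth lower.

G5 → D5
G4 → D4
D5 → A4

D5 D4 A4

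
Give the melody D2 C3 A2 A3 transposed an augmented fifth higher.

A#2 G#3 E#3 E#4

D2 up an augmented fifth is A#2.
C3 up an augmented fifth is G#3.
A2 up an augmented fifth is E#3.
A3 up an augmented fifth is E#4.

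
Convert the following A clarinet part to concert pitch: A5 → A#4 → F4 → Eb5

F#5 F##4 D4 C5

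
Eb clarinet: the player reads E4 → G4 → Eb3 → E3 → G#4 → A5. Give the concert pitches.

The Eb clarinet sounds a minor third above written, so transpose each written note up a minor third.
E4 -> G4
G4 -> Bb4
Eb3 -> Gb3
E3 -> G3
G#4 -> B4
A5 -> C6

G4 Bb4 Gb3 G3 B4 C6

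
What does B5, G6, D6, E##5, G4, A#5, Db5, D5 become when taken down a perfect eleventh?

F#4 D5 A4 B##3 D3 E#4 Ab3 A3

B5 becomes F#4
G6 becomes D5
D6 becomes A4
E##5 becomes B##3
G4 becomes D3
A#5 becomes E#4
Db5 becomes Ab3
D5 becomes A3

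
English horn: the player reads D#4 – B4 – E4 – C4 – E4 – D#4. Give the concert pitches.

The English horn sounds a perfect fifth below written, so transpose each written note down a perfect fifth.
D#4 becomes G#3
B4 becomes E4
E4 becomes A3
C4 becomes F3
E4 becomes A3
D#4 becomes G#3

G#3 E4 A3 F3 A3 G#3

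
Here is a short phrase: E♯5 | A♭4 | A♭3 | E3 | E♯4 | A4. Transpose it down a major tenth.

E#5 to C#4
Ab4 to Fb3
Ab3 to Fb2
E3 to C2
E#4 to C#3
A4 to F3

C#4 Fb3 Fb2 C2 C#3 F3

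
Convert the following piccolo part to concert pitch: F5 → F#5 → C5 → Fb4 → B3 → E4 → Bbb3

F6 F#6 C6 Fb5 B4 E5 Bbb4

The piccolo sounds a perfect octave above written, so transpose each written note up a perfect octave.
F5 to F6
F#5 to F#6
C5 to C6
Fb4 to Fb5
B3 to B4
E4 to E5
Bbb3 to Bbb4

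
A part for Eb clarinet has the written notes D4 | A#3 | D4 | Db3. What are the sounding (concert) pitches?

F4 C#4 F4 Fb3

The Eb clarinet sounds a minor third above written, so transpose each written note up a minor third.
D4 to F4
A#3 to C#4
D4 to F4
Db3 to Fb3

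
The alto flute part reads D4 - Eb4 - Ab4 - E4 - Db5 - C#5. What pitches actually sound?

Written C4 on the alto flute sounds as G3, a perfect fourth lower; apply that shift to every note.
D4 gives A3
Eb4 gives Bb3
Ab4 gives Eb4
E4 gives B3
Db5 gives Ab4
C#5 gives G#4

A3 Bb3 Eb4 B3 Ab4 G#4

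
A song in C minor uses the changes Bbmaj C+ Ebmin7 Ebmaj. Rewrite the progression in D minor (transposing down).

Cmaj D+ Fmin7 Fmaj

C minor down to D minor is a minor seventh; each chord root moves by that interval while the quality stays the same.
Bbmaj: root Bb down a minor seventh → C, giving Cmaj.
C+: root C down a minor seventh → D, giving D+.
Ebmin7: root Eb down a minor seventh → F, giving Fmin7.
Ebmaj: root Eb down a minor seventh → F, giving Fmaj.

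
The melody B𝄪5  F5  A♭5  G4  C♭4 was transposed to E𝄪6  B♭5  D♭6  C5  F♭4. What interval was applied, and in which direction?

From B##5 to E##6 is 4 letter names — a fourth of some quality.
B##5 to E##6 is 5 semitones, which makes it a perfect fourth; the second version is higher, so the direction is up.
Checking another pair — Cb4 → Fb4 — gives the same interval.

up a perfect fourth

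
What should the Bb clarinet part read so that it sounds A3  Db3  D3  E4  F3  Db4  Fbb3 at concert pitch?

Written C4 sounds as Bb3 on the Bb clarinet, so concert pitches are written a major second up.
A3 becomes B3
Db3 becomes Eb3
D3 becomes E3
E4 becomes F#4
F3 becomes G3
Db4 becomes Eb4
Fbb3 becomes Gbb3

B3 Eb3 E3 F#4 G3 Eb4 Gbb3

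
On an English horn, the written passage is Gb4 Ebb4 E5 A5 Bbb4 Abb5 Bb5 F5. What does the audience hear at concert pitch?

Written C4 on the English horn sounds as F3, a perfect fifth lower; apply that shift to every note.
Gb4 -> Cb4
Ebb4 -> Abb3
E5 -> A4
A5 -> D5
Bbb4 -> Ebb4
Abb5 -> Dbb5
Bb5 -> Eb5
F5 -> Bb4

Cb4 Abb3 A4 D5 Ebb4 Dbb5 Eb5 Bb4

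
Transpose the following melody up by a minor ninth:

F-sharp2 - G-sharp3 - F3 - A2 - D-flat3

G3 A4 Gb4 Bb3 Ebb4

A minor ninth up from F#2 gives G3.
G#3: a ninth up reaches A, and 13 semitones makes it A4.
F3: a ninth up reaches G, and 13 semitones makes it Gb4.
A2 up a minor ninth is Bb3.
Db3 up a minor ninth is Ebb4.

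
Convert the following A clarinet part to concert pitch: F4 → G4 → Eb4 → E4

D4 E4 C4 C#4

Written C4 on the A clarinet sounds as A3, a minor third lower; apply that shift to every note.
F4 gives D4
G4 gives E4
Eb4 gives C4
E4 gives C#4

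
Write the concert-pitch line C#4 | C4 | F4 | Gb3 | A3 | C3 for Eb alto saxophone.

A#4 A4 D5 Eb4 F#4 A3

Written C4 sounds as Eb3 on the Eb alto saxophone, so concert pitches are written a major sixth up.
C#4 to A#4
C4 to A4
F4 to D5
Gb3 to Eb4
A3 to F#4
C3 to A3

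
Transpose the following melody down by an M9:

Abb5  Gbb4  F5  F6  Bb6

Gbb4 Fbb3 Eb4 Eb5 Ab5

A major ninth down from Abb5 gives Gbb4.
A major ninth down from Gbb4 gives Fbb3.
F5: a ninth down reaches E, and 14 semitones makes it Eb4.
A major ninth down from F6 gives Eb5.
Bb6 down a major ninth is Ab5.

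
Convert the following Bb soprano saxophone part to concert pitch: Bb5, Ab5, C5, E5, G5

Ab5 Gb5 Bb4 D5 F5

The Bb soprano saxophone sounds a major second below written, so transpose each written note down a major second.
Bb5 gives Ab5
Ab5 gives Gb5
C5 gives Bb4
E5 gives D5
G5 gives F5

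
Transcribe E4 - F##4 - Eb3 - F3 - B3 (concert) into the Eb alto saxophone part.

C#5 D##5 C4 D4 G#4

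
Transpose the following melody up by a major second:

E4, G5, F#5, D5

E4 up a major second is F#4.
A major second up from G5 gives A5.
F#5: a second up reaches G, and 2 semitones makes it G#5.
D5: a second up reaches E, and 2 semitones makes it E5.

F#4 A5 G#5 E5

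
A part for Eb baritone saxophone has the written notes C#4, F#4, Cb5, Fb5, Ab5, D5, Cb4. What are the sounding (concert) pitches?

E2 A2 Ebb3 Abb3 Cb4 F3 Ebb2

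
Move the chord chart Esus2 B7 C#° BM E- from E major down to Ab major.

Absus2 Eb7 F° EbM Ab-

E major down to Ab major is an augmented fifth; each chord root moves by that interval while the quality stays the same.
Esus2: root E down an augmented fifth → Ab, giving Absus2.
B7: root B down an augmented fifth → Eb, giving Eb7.
C#°: root C# down an augmented fifth → F, giving F°.
BM: root B down an augmented fifth → Eb, giving EbM.
E-: root E down an augmented fifth → Ab, giving Ab-.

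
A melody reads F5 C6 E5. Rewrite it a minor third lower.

D5 A5 C#5

F5 becomes D5
C6 becomes A5
E5 becomes C#5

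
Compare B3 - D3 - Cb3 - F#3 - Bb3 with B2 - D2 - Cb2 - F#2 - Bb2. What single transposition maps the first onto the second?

From B3 to B2 is 8 letter names — an octave of some quality.
B2 to B3 is 12 semitones, which makes it a perfect octave; the second version is lower, so the direction is down.
Checking another pair — Bb3 → Bb2 — gives the same interval.

down a perfect octave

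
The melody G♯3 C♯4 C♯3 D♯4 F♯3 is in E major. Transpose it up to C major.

E4 A4 A3 B4 D4

From E up to C is a minor sixth; apply that to each pitch.
G#3 → E4
C#4 → A4
C#3 → A3
D#4 → B4
F#3 → D4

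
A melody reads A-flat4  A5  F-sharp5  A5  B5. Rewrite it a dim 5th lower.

Ab4 down a diminished fifth is D4.
A diminished fifth down from A5 gives D#5.
A diminished fifth down from F#5 gives B#4.
A5: a fifth down reaches D, and 6 semitones makes it D#5.
A diminished fifth down from B5 gives E#5.

D4 D#5 B#4 D#5 E#5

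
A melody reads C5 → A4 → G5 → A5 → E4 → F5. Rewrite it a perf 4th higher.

F5 D5 C6 D6 A4 Bb5

C5: a fourth up reaches F, and 5 semitones makes it F5.
A4 up a perfect fourth is D5.
G5 up a perfect fourth is C6.
A perfect fourth up from A5 gives D6.
E4: a fourth up reaches A, and 5 semitones makes it A4.
A perfect fourth up from F5 gives Bb5.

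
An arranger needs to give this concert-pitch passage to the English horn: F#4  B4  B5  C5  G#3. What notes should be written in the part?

C#5 F#5 F#6 G5 D#4

Written C4 sounds as F3 on the English horn, so concert pitches are written a perfect fifth up.
F#4 becomes C#5
B4 becomes F#5
B5 becomes F#6
C5 becomes G5
G#3 becomes D#4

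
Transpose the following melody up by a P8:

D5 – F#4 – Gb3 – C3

D6 F#5 Gb4 C4

D5: an octave up reaches D, and 12 semitones makes it D6.
F#4 up a perfect octave is F#5.
Gb3: an octave up reaches G, and 12 semitones makes it Gb4.
C3: an octave up reaches C, and 12 semitones makes it C4.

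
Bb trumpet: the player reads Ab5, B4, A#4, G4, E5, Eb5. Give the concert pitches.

Gb5 A4 G#4 F4 D5 Db5

Written C4 on the Bb trumpet sounds as Bb3, a major second lower; apply that shift to every note.
Ab5 becomes Gb5
B4 becomes A4
A#4 becomes G#4
G4 becomes F4
E5 becomes D5
Eb5 becomes Db5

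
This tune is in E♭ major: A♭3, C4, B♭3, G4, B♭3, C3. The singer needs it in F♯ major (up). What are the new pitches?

B3 D#4 C#4 A#4 C#4 D#3

From E♭ up to F♯ is an augmented second; apply that to each pitch.
Ab3 to B3
C4 to D#4
Bb3 to C#4
G4 to A#4
Bb3 to C#4
C3 to D#3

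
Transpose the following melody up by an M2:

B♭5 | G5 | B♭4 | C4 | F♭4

C6 A5 C5 D4 Gb4

Bb5 becomes C6
G5 becomes A5
Bb4 becomes C5
C4 becomes D4
Fb4 becomes Gb4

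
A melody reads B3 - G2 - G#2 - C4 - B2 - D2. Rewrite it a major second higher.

C#4 A2 A#2 D4 C#3 E2

B3 → C#4
G2 → A2
G#2 → A#2
C4 → D4
B2 → C#3
D2 → E2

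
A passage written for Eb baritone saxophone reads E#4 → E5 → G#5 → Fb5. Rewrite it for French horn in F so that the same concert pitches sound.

D#3 D4 F#4 Ebb4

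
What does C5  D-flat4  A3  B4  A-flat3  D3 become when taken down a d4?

G#4 A3 E#3 F##4 E3 A#2

C5 down a diminished fourth is G#4.
A diminished fourth down from Db4 gives A3.
A3: a fourth down reaches E, and 4 semitones makes it E#3.
B4: a fourth down reaches F, and 4 semitones makes it F##4.
Ab3: a fourth down reaches E, and 4 semitones makes it E3.
D3 down a diminished fourth is A#2.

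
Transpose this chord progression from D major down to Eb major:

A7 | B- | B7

Bb7 C- C7

D major down to Eb major is a major seventh; each chord root moves by that interval while the quality stays the same.
A7: root A down a major seventh → Bb, giving Bb7.
B-: root B down a major seventh → C, giving C-.
B7: root B down a major seventh → C, giving C7.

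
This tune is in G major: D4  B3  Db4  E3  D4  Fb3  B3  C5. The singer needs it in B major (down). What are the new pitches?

G major to B major down is a minor sixth, so every note moves down by that interval.
D4 gives F#3
B3 gives D#3
Db4 gives F3
E3 gives G#2
D4 gives F#3
Fb3 gives Ab2
B3 gives D#3
C5 gives E4

F#3 D#3 F3 G#2 F#3 Ab2 D#3 E4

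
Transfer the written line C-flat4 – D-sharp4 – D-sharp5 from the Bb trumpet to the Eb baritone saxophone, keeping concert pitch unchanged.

Gb5 A#5 A#6

First find concert pitch: the Bb trumpet sounds a major second below written, so C-flat4 D-sharp4 D-sharp5 sounds Bbb3 C#4 C#5.
Then write for Eb baritone saxophone: it sounds a major thirteenth below written, so the part must be a major thirteenth above concert.
Bbb3 → Gb5
C#4 → A#5
C#5 → A#6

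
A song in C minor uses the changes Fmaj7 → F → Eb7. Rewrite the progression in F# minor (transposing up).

Bmaj7 B A7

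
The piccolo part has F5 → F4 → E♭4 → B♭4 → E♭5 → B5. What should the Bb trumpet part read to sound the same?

G6 G5 F5 C6 F6 C#7

First find concert pitch: the piccolo sounds a perfect octave above written, so F5 F4 E♭4 B♭4 E♭5 B5 sounds F6 F5 Eb5 Bb5 Eb6 B6.
Then write for Bb trumpet: it sounds a major second below written, so the part must be a major second above concert.
F6 → G6
F5 → G5
Eb5 → F5
Bb5 → C6
Eb6 → F6
B6 → C#7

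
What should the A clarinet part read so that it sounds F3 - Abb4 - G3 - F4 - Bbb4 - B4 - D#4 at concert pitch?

The A clarinet sounds a minor third below written, so the written part must be a minor third above concert — transpose each note up.
F3 to Ab3
Abb4 to Cbb5
G3 to Bb3
F4 to Ab4
Bbb4 to Dbb5
B4 to D5
D#4 to F#4

Ab3 Cbb5 Bb3 Ab4 Dbb5 D5 F#4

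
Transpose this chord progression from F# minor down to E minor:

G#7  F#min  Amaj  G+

F#7 Emin Gmaj F+

F# minor down to E minor is a major second; each chord root moves by that interval while the quality stays the same.
G#7: root G# down a major second → F#, giving F#7.
F#min: root F# down a major second → E, giving Emin.
Amaj: root A down a major second → G, giving Gmaj.
G+: root G down a major second → F, giving F+.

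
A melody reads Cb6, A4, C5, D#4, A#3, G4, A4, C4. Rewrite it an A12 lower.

Fbb4 Db3 Fb3 G2 D2 Cb3 Db3 Fb2

Cb6 becomes Fbb4
A4 becomes Db3
C5 becomes Fb3
D#4 becomes G2
A#3 becomes D2
G4 becomes Cb3
A4 becomes Db3
C4 becomes Fb2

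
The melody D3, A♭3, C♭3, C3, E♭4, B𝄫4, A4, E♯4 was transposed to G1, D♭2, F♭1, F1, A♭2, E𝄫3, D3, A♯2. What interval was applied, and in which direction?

From D3 to G1 is 12 letter names — a twelfth of some quality.
G1 to D3 is 19 semitones, which makes it a perfect twelfth; the second version is lower, so the direction is down.
Checking another pair — E#4 → A#2 — gives the same interval.

down a perfect twelfth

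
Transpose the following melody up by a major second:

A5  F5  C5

B5 G5 D5

A5 -> B5
F5 -> G5
C5 -> D5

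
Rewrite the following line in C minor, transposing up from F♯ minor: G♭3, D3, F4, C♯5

From F♯ up to C is a diminished fifth; apply that to each pitch.
Gb3 becomes Dbb4
D3 becomes Ab3
F4 becomes Cb5
C#5 becomes G5

Dbb4 Ab3 Cb5 G5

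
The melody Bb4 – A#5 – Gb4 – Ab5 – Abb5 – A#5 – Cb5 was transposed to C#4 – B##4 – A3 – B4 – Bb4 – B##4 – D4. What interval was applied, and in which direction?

down a diminished seventh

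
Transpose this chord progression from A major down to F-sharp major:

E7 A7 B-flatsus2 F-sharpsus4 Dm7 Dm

C#7 F#7 Gsus2 D#sus4 Bm7 Bm

A major down to F-sharp major is a minor third; each chord root moves by that interval while the quality stays the same.
E7: root E down a minor third → C#, giving C#7.
A7: root A down a minor third → F#, giving F#7.
B-flatsus2: root B-flat down a minor third → G, giving Gsus2.
F-sharpsus4: root F-sharp down a minor third → D#, giving D#sus4.
Dm7: root D down a minor third → B, giving Bm7.
Dm: root D down a minor third → B, giving Bm.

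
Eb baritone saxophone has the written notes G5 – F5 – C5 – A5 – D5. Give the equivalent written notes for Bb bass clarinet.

C5 Bb4 F4 D5 G4

First find concert pitch: the Eb baritone saxophone sounds a major thirteenth below written, so G5 F5 C5 A5 D5 sounds Bb3 Ab3 Eb3 C4 F3.
Then write for Bb bass clarinet: it sounds a major ninth below written, so the part must be a major ninth above concert.
Bb3 → C5
Ab3 → Bb4
Eb3 → F4
C4 → D5
F3 → G4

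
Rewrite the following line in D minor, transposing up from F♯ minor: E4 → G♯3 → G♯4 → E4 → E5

From F♯ up to D is a minor sixth; apply that to each pitch.
E4 gives C5
G#3 gives E4
G#4 gives E5
E4 gives C5
E5 gives C6

C5 E4 E5 C5 C6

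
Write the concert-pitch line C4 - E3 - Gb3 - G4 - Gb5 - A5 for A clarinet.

The A clarinet sounds a minor third below written, so the written part must be a minor third above concert — transpose each note up.
C4 → Eb4
E3 → G3
Gb3 → Bbb3
G4 → Bb4
Gb5 → Bbb5
A5 → C6

Eb4 G3 Bbb3 Bb4 Bbb5 C6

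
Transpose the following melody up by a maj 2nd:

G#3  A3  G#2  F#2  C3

G#3 -> A#3
A3 -> B3
G#2 -> A#2
F#2 -> G#2
C3 -> D3

A#3 B3 A#2 G#2 D3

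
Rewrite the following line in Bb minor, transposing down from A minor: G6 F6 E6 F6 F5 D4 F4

A minor to Bb minor down is a major seventh, so every note moves down by that interval.
G6 gives Ab5
F6 gives Gb5
E6 gives F5
F6 gives Gb5
F5 gives Gb4
D4 gives Eb3
F4 gives Gb3

Ab5 Gb5 F5 Gb5 Gb4 Eb3 Gb3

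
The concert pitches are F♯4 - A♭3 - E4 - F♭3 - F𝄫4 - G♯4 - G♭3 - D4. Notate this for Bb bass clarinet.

G#5 Bb4 F#5 Gb4 Gbb5 A#5 Ab4 E5

Written C4 sounds as Bb2 on the Bb bass clarinet, so concert pitches are written a major ninth up.
F#4 -> G#5
Ab3 -> Bb4
E4 -> F#5
Fb3 -> Gb4
Fbb4 -> Gbb5
G#4 -> A#5
Gb3 -> Ab4
D4 -> E5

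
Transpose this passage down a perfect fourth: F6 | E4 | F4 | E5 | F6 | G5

C6 B3 C4 B4 C6 D5

F6 to C6
E4 to B3
F4 to C4
E5 to B4
F6 to C6
G5 to D5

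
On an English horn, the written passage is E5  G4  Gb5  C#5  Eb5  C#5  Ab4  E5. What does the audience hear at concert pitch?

Written C4 on the English horn sounds as F3, a perfect fifth lower; apply that shift to every note.
E5 → A4
G4 → C4
Gb5 → Cb5
C#5 → F#4
Eb5 → Ab4
C#5 → F#4
Ab4 → Db4
E5 → A4

A4 C4 Cb5 F#4 Ab4 F#4 Db4 A4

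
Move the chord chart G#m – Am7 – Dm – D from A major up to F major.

Em Fm7 Bbm Bb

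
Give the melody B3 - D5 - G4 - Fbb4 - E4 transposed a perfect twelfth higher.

B3: a twelfth up reaches F, and 19 semitones makes it F#5.
D5: a twelfth up reaches A, and 19 semitones makes it A6.
G4 up a perfect twelfth is D6.
A perfect twelfth up from Fbb4 gives Cbb6.
E4 up a perfect twelfth is B5.

F#5 A6 D6 Cbb6 B5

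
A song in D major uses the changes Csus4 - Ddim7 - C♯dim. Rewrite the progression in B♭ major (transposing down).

D major down to B♭ major is a major third; each chord root moves by that interval while the quality stays the same.
Csus4: root C down a major third → Ab, giving Absus4.
Ddim7: root D down a major third → Bb, giving Bbdim7.
C♯dim: root C♯ down a major third → A, giving Adim.

Absus4 Bbdim7 Adim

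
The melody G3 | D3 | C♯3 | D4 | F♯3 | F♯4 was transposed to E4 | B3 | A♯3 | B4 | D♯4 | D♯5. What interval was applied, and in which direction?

up a major sixth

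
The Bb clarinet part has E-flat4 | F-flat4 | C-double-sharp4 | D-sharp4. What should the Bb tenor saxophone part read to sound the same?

Eb5 Fb5 C##5 D#5

First find concert pitch: the Bb clarinet sounds a major second below written, so E-flat4 F-flat4 C-double-sharp4 D-sharp4 sounds Db4 Ebb4 B#3 C#4.
Then write for Bb tenor saxophone: it sounds a major ninth below written, so the part must be a major ninth above concert.
Db4 → Eb5
Ebb4 → Fb5
B#3 → C##5
C#4 → D#5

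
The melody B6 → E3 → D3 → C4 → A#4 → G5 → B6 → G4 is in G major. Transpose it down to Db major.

F6 Bb2 Ab2 Gb3 E4 Db5 F6 Db4

G major to Db major down is an augmented fourth, so every note moves down by that interval.
B6 becomes F6
E3 becomes Bb2
D3 becomes Ab2
C4 becomes Gb3
A#4 becomes E4
G5 becomes Db5
B6 becomes F6
G4 becomes Db4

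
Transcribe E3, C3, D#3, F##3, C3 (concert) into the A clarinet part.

G3 Eb3 F#3 A#3 Eb3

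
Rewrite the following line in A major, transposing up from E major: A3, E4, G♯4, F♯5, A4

E major to A major up is a perfect fourth, so every note moves up by that interval.
A3 becomes D4
E4 becomes A4
G#4 becomes C#5
F#5 becomes B5
A4 becomes D5

D4 A4 C#5 B5 D5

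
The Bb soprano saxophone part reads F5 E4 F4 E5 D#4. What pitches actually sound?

Eb5 D4 Eb4 D5 C#4

Written C4 on the Bb soprano saxophone sounds as Bb3, a major second lower; apply that shift to every note.
F5 gives Eb5
E4 gives D4
F4 gives Eb4
E5 gives D5
D#4 gives C#4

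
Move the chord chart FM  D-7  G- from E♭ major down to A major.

E♭ major down to A major is a diminished fifth; each chord root moves by that interval while the quality stays the same.
FM: root F down a diminished fifth → B, giving BM.
D-7: root D down a diminished fifth → G#, giving G#-7.
G-: root G down a diminished fifth → C#, giving C#-.

BM G#-7 C#-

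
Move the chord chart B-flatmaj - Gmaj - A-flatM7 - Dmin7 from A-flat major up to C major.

Dmaj Bmaj CM7 F#min7

A-flat major up to C major is a major third; each chord root moves by that interval while the quality stays the same.
B-flatmaj: root B-flat up a major third → D, giving Dmaj.
Gmaj: root G up a major third → B, giving Bmaj.
A-flatM7: root A-flat up a major third → C, giving CM7.
Dmin7: root D up a major third → F#, giving F#min7.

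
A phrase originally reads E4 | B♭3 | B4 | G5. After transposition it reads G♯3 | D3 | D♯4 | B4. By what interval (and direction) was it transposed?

down a minor sixth

From E4 to G#3 is 6 letter names — a sixth of some quality.
G#3 to E4 is 8 semitones, which makes it a minor sixth; the second version is lower, so the direction is down.
Checking another pair — G5 → B4 — gives the same interval.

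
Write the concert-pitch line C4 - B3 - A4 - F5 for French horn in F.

G4 F#4 E5 C6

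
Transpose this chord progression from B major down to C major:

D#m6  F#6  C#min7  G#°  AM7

Em6 G6 Dmin7 A° BbM7

B major down to C major is a major seventh; each chord root moves by that interval while the quality stays the same.
D#m6: root D# down a major seventh → E, giving Em6.
F#6: root F# down a major seventh → G, giving G6.
C#min7: root C# down a major seventh → D, giving Dmin7.
G#°: root G# down a major seventh → A, giving A°.
AM7: root A down a major seventh → Bb, giving BbM7.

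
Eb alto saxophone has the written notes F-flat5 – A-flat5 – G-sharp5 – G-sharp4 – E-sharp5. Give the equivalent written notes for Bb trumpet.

Bbb4 Db5 C#5 C#4 A#4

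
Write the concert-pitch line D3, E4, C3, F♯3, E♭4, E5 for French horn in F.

The French horn in F sounds a perfect fifth below written, so the written part must be a perfect fifth above concert — transpose each note up.
D3 gives A3
E4 gives B4
C3 gives G3
F#3 gives C#4
Eb4 gives Bb4
E5 gives B5

A3 B4 G3 C#4 Bb4 B5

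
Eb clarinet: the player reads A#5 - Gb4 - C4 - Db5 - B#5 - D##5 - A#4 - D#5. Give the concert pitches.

Written C4 on the Eb clarinet sounds as Eb4, a minor third higher; apply that shift to every note.
A#5 -> C#6
Gb4 -> Bbb4
C4 -> Eb4
Db5 -> Fb5
B#5 -> D#6
D##5 -> F##5
A#4 -> C#5
D#5 -> F#5

C#6 Bbb4 Eb4 Fb5 D#6 F##5 C#5 F#5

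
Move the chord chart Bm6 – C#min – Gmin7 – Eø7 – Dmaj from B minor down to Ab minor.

B minor down to Ab minor is an augmented second; each chord root moves by that interval while the quality stays the same.
Bm6: root B down an augmented second → Ab, giving Abm6.
C#min: root C# down an augmented second → Bb, giving Bbmin.
Gmin7: root G down an augmented second → Fb, giving Fbmin7.
Eø7: root E down an augmented second → Db, giving Dbø7.
Dmaj: root D down an augmented second → Cb, giving Cbmaj.

Abm6 Bbmin Fbmin7 Dbø7 Cbmaj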